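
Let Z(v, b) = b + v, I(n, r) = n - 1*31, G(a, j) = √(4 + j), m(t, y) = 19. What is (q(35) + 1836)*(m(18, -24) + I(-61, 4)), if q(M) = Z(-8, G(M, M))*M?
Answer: -113588 - 2555*√39 ≈ -1.2954e+5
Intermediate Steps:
I(n, r) = -31 + n (I(n, r) = n - 31 = -31 + n)
q(M) = M*(-8 + √(4 + M)) (q(M) = (√(4 + M) - 8)*M = (-8 + √(4 + M))*M = M*(-8 + √(4 + M)))
(q(35) + 1836)*(m(18, -24) + I(-61, 4)) = (35*(-8 + √(4 + 35)) + 1836)*(19 + (-31 - 61)) = (35*(-8 + √39) + 1836)*(19 - 92) = ((-280 + 35*√39) + 1836)*(-73) = (1556 + 35*√39)*(-73) = -113588 - 2555*√39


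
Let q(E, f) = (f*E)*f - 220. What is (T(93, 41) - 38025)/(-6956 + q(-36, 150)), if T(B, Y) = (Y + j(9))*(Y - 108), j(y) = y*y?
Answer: 46199/817176 ≈ 0.056535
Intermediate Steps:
q(E, f) = -220 + E*f**2 (q(E, f) = (E*f)*f - 220 = E*f**2 - 220 = -220 + E*f**2)
j(y) = y**2
T(B, Y) = (-108 + Y)*(81 + Y) (T(B, Y) = (Y + 9**2)*(Y - 108) = (Y + 81)*(-108 + Y) = (81 + Y)*(-108 + Y) = (-108 + Y)*(81 + Y))
(T(93, 41) - 38025)/(-6956 + q(-36, 150)) = ((-8748 + 41**2 - 27*41) - 38025)/(-6956 + (-220 - 36*150**2)) = ((-8748 + 1681 - 1107) - 38025)/(-6956 + (-220 - 36*22500)) = (-8174 - 38025)/(-6956 + (-220 - 810000)) = -46199/(-6956 - 810220) = -46199/(-817176) = -46199*(-1/817176) = 46199/817176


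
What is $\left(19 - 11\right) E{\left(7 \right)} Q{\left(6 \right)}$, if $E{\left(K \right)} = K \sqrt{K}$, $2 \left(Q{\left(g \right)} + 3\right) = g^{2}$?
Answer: $840 \sqrt{7} \approx 2222.4$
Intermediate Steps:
$Q{\left(g \right)} = -3 + \frac{g^{2}}{2}$
$E{\left(K \right)} = K^{\frac{3}{2}}$
$\left(19 - 11\right) E{\left(7 \right)} Q{\left(6 \right)} = \left(19 - 11\right) 7^{\frac{3}{2}} \left(-3 + \frac{6^{2}}{2}\right) = 8 \cdot 7 \sqrt{7} \left(-3 + \frac{1}{2} \cdot 36\right) = 56 \sqrt{7} \left(-3 + 18\right) = 56 \sqrt{7} \cdot 15 = 840 \sqrt{7}$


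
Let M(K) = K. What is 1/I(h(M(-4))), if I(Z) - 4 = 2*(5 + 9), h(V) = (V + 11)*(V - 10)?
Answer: 1/32 ≈ 0.031250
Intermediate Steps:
h(V) = (-10 + V)*(11 + V) (h(V) = (11 + V)*(-10 + V) = (-10 + V)*(11 + V))
I(Z) = 32 (I(Z) = 4 + 2*(5 + 9) = 4 + 2*14 = 4 + 28 = 32)
1/I(h(M(-4))) = 1/32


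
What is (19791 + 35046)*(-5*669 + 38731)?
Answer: 1940462082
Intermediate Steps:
(19791 + 35046)*(-5*669 + 38731) = 54837*(-3345 + 38731) = 54837*35386 = 1940462082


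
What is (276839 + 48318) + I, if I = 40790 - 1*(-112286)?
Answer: 478233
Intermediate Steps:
I = 153076 (I = 40790 + 112286 = 153076)
(276839 + 48318) + I = (276839 + 48318) + 153076 = 325157 + 153076 = 478233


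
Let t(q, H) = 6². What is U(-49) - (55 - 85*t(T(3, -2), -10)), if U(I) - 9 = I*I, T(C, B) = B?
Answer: 5415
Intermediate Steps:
U(I) = 9 + I² (U(I) = 9 + I*I = 9 + I²)
t(q, H) = 36
U(-49) - (55 - 85*t(T(3, -2), -10)) = (9 + (-49)²) - (55 - 85*36) = (9 + 2401) - (55 - 3060) = 2410 - 1*(-3005) = 2410 + 3005 = 5415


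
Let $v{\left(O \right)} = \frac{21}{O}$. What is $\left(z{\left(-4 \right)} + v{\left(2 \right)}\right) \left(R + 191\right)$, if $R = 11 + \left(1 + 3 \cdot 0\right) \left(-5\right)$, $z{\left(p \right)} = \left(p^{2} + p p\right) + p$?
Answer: $\frac{15169}{2} \approx 7584.5$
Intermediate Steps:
$z{\left(p \right)} = p + 2 p^{2}$ ($z{\left(p \right)} = \left(p^{2} + p^{2}\right) + p = 2 p^{2} + p = p + 2 p^{2}$)
$R = 6$ ($R = 11 + \left(1 + 0\right) \left(-5\right) = 11 + 1 \left(-5\right) = 11 - 5 = 6$)
$\left(z{\left(-4 \right)} + v{\left(2 \right)}\right) \left(R + 191\right) = \left(- 4 \left(1 + 2 \left(-4\right)\right) + \frac{21}{2}\right) \left(6 + 191\right) = \left(- 4 \left(1 - 8\right) + 21 \cdot \frac{1}{2}\right) 197 = \left(\left(-4\right) \left(-7\right) + \frac{21}{2}\right) 197 = \left(28 + \frac{21}{2}\right) 197 = \frac{77}{2} \cdot 197 = \frac{15169}{2}$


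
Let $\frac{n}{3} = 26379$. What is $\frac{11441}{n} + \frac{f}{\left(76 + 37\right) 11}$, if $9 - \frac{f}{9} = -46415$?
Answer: $\frac{33078925955}{98367291} \approx 336.28$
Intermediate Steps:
$f = 417816$ ($f = 81 - -417735 = 81 + 417735 = 417816$)
$n = 79137$ ($n = 3 \cdot 26379 = 79137$)
$\frac{11441}{n} + \frac{f}{\left(76 + 37\right) 11} = \frac{11441}{79137} + \frac{417816}{\left(76 + 37\right) 11} = 11441 \cdot \frac{1}{79137} + \frac{417816}{113 \cdot 11} = \frac{11441}{79137} + \frac{417816}{1243} = \frac{33078925955}{98367291}$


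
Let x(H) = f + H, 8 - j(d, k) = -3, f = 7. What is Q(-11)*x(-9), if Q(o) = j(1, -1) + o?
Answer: 0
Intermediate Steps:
j(d, k) = 11 (j(d, k) = 8 - 1*(-3) = 8 + 3 = 11)
x(H) = 7 + H
Q(o) = 11 + o
Q(-11)*x(-9) = (11 - 11)*(7 - 9) = 0*(-2) = 0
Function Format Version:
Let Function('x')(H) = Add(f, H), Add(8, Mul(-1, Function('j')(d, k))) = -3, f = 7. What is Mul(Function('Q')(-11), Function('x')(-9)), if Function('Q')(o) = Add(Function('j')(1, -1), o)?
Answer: 0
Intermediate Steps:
Function('j')(d, k) = 11 (Function('j')(d, k) = Add(8, Mul(-1, -3)) = Add(8, 3) = 11)
Function('x')(H) = Add(7, H)
Function('Q')(o) = Add(11, o)
Mul(Function('Q')(-11), Function('x')(-9)) = Mul(Add(11, -11), Add(7, -9)) = Mul(0, -2) = 0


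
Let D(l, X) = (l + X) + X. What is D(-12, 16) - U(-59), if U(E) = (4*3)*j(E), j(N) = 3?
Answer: -16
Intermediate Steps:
U(E) = 36 (U(E) = (4*3)*3 = 12*3 = 36)
D(l, X) = l + 2*X (D(l, X) = (X + l) + X = l + 2*X)
D(-12, 16) - U(-59) = (-12 + 2*16) - 1*36 = (-12 + 32) - 36 = 20 - 36 = -16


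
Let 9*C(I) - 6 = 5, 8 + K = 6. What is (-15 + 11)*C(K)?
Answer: -44/9 ≈ -4.8889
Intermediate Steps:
K = -2 (K = -8 + 6 = -2)
C(I) = 11/9 (C(I) = ⅔ + (⅑)*5 = ⅔ + 5/9 = 11/9)
(-15 + 11)*C(K) = (-15 + 11)*(11/9) = -4*11/9 = -44/9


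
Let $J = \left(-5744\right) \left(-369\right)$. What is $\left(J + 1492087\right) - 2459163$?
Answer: $1152460$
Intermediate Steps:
$J = 2119536$
$\left(J + 1492087\right) - 2459163 = \left(2119536 + 1492087\right) - 2459163 = 3611623 - 2459163 = 1152460$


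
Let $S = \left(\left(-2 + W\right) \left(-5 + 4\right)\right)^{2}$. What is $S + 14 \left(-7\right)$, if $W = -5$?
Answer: $-49$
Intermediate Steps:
$S = 49$ ($S = \left(\left(-2 - 5\right) \left(-5 + 4\right)\right)^{2} = \left(\left(-7\right) \left(-1\right)\right)^{2} = 7^{2} = 49$)
$S + 14 \left(-7\right) = 49 + 14 \left(-7\right) = 49 - 98 = -49$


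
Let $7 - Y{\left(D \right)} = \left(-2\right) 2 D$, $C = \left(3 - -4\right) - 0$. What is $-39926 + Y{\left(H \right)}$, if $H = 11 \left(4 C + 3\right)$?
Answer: $-38555$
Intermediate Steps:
$C = 7$ ($C = \left(3 + 4\right) + 0 = 7 + 0 = 7$)
$H = 341$ ($H = 11 \left(4 \cdot 7 + 3\right) = 11 \left(28 + 3\right) = 11 \cdot 31 = 341$)
$Y{\left(D \right)} = 7 + 4 D$ ($Y{\left(D \right)} = 7 - \left(-2\right) 2 D = 7 - - 4 D = 7 + 4 D$)
$-39926 + Y{\left(H \right)} = -39926 + \left(7 + 4 \cdot 341\right) = -39926 + \left(7 + 1364\right) = -39926 + 1371 = -38555$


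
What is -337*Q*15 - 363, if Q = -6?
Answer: 29967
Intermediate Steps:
-337*Q*15 - 363 = -(-2022)*15 - 363 = -337*(-90) - 363 = 30330 - 363 = 29967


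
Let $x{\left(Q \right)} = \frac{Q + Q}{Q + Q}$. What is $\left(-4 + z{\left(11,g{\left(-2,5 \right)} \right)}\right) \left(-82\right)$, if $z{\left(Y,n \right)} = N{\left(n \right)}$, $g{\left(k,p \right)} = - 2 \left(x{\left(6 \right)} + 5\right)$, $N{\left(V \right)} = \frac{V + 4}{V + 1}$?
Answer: $\frac{2952}{11} \approx 268.36$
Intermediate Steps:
$N{\left(V \right)} = \frac{4 + V}{1 + V}$
$x{\left(Q \right)} = 1$ ($x{\left(Q \right)} = \frac{2 Q}{2 Q} = 2 Q \frac{1}{2 Q} = 1$)
$g{\left(k,p \right)} = -12$ ($g{\left(k,p \right)} = - 2 \left(1 + 5\right) = \left(-2\right) 6 = -12$)
$z{\left(Y,n \right)} = \frac{4 + n}{1 + n}$
$\left(-4 + z{\left(11,g{\left(-2,5 \right)} \right)}\right) \left(-82\right) = \left(-4 + \frac{4 - 12}{1 - 12}\right) \left(-82\right) = \left(-4 + \frac{1}{-11} \left(-8\right)\right) \left(-82\right) = \left(-4 - - \frac{8}{11}\right) \left(-82\right) = \left(-4 + \frac{8}{11}\right) \left(-82\right) = \left(- \frac{36}{11}\right) \left(-82\right) = \frac{2952}{11}$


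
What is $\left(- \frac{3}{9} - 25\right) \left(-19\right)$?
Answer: $\frac{1444}{3} \approx 481.33$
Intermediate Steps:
$\left(- \frac{3}{9} - 25\right) \left(-19\right) = \left(\left(-3\right) \frac{1}{9} - 25\right) \left(-19\right) = \left(- \frac{1}{3} - 25\right) \left(-19\right) = \left(- \frac{76}{3}\right) \left(-19\right) = \frac{1444}{3}$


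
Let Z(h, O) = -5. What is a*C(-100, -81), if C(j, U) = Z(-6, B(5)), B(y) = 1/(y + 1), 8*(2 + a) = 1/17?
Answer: 1355/136 ≈ 9.9632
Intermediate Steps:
a = -271/136 (a = -2 + (⅛)/17 = -2 + (⅛)*(1/17) = -2 + 1/136 = -271/136 ≈ -1.9926)
B(y) = 1/(1 + y)
C(j, U) = -5
a*C(-100, -81) = -271/136*(-5) = 1355/136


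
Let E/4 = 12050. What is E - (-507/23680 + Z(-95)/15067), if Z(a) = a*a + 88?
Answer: 1322838771933/27445120 ≈ 48199.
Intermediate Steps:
E = 48200 (E = 4*12050 = 48200)
Z(a) = 88 + a² (Z(a) = a² + 88 = 88 + a²)
E - (-507/23680 + Z(-95)/15067) = 48200 - (-507/23680 + (88 + (-95)²)/15067) = 48200 - (-507*1/23680 + (88 + 9025)*(1/15067)) = 48200 - (-507/23680 + 9113*(1/15067)) = 48200 - (-507/23680 + 701/1159) = 48200 - 1*16012067/27445120 = 48200 - 16012067/27445120 = 1322838771933/27445120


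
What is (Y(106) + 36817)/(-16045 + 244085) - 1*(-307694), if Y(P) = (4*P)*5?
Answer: 70166578697/228040 ≈ 3.0769e+5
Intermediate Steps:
Y(P) = 20*P
(Y(106) + 36817)/(-16045 + 244085) - 1*(-307694) = (20*106 + 36817)/(-16045 + 244085) - 1*(-307694) = (2120 + 36817)/228040 + 307694 = 38937*(1/228040) + 307694 = 38937/228040 + 307694 = 70166578697/228040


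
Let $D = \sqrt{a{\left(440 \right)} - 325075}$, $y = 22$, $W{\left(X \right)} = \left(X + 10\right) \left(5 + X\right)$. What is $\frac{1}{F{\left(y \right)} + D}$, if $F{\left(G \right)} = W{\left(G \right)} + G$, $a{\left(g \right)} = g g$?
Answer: $\frac{886}{916471} - \frac{5 i \sqrt{5259}}{916471} \approx 0.00096675 - 0.00039564 i$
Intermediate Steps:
$W{\left(X \right)} = \left(5 + X\right) \left(10 + X\right)$ ($W{\left(X \right)} = \left(10 + X\right) \left(5 + X\right) = \left(5 + X\right) \left(10 + X\right)$)
$a{\left(g \right)} = g^{2}$
$D = 5 i \sqrt{5259}$ ($D = \sqrt{440^{2} - 325075} = \sqrt{193600 - 325075} = \sqrt{-131475} = 5 i \sqrt{5259} \approx 362.59 i$)
$F{\left(G \right)} = 50 + G^{2} + 16 G$ ($F{\left(G \right)} = \left(50 + G^{2} + 15 G\right) + G = 50 + G^{2} + 16 G$)
$\frac{1}{F{\left(y \right)} + D} = \frac{1}{\left(50 + 22^{2} + 16 \cdot 22\right) + 5 i \sqrt{5259}} = \frac{1}{\left(50 + 484 + 352\right) + 5 i \sqrt{5259}} = \frac{1}{886 + 5 i \sqrt{5259}}$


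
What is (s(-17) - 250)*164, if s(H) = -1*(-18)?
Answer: -38048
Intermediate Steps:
s(H) = 18
(s(-17) - 250)*164 = (18 - 250)*164 = -232*164 = -38048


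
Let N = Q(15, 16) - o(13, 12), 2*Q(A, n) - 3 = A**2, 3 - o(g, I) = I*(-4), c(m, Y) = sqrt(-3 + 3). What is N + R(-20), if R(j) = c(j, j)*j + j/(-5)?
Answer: 67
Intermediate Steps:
c(m, Y) = 0 (c(m, Y) = sqrt(0) = 0)
R(j) = -j/5 (R(j) = 0*j + j/(-5) = 0 + j*(-1/5) = 0 - j/5 = -j/5)
o(g, I) = 3 + 4*I (o(g, I) = 3 - I*(-4) = 3 - (-4)*I = 3 + 4*I)
Q(A, n) = 3/2 + A**2/2
N = 63 (N = (3/2 + (1/2)*15**2) - (3 + 4*12) = (3/2 + (1/2)*225) - (3 + 48) = (3/2 + 225/2) - 1*51 = 114 - 51 = 63)
N + R(-20) = 63 - 1/5*(-20) = 63 + 4 = 67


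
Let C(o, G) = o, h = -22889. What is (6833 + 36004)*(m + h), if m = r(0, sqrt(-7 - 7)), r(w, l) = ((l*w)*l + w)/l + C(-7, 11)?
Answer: -980795952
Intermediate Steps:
r(w, l) = -7 + (w + w*l**2)/l (r(w, l) = ((l*w)*l + w)/l - 7 = (w*l**2 + w)/l - 7 = (w + w*l**2)/l - 7 = -7 + (w + w*l**2)/l)
m = -7 (m = -7 + sqrt(-7 - 7)*0 + 0/(sqrt(-7 - 7)) = -7 + sqrt(-14)*0 + 0/(sqrt(-14)) = -7 + (I*sqrt(14))*0 + 0/((I*sqrt(14))) = -7 + 0 + 0*(-I*sqrt(14)/14) = -7 + 0 + 0 = -7)
(6833 + 36004)*(m + h) = (6833 + 36004)*(-7 - 22889) = 42837*(-22896) = -980795952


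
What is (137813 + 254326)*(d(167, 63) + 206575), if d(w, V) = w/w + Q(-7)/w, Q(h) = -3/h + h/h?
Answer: 94696609510206/1169 ≈ 8.1007e+10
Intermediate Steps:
Q(h) = 1 - 3/h (Q(h) = -3/h + 1 = 1 - 3/h)
d(w, V) = 1 + 10/(7*w) (d(w, V) = w/w + ((-3 - 7)/(-7))/w = 1 + (-⅐*(-10))/w = 1 + 10/(7*w))
(137813 + 254326)*(d(167, 63) + 206575) = (137813 + 254326)*((10/7 + 167)/167 + 206575) = 392139*((1/167)*(1179/7) + 206575) = 392139*(1179/1169 + 206575) = 392139*(241487354/1169) = 94696609510206/1169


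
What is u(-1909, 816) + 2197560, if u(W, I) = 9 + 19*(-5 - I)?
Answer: 2181970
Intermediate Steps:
u(W, I) = -86 - 19*I (u(W, I) = 9 + (-95 - 19*I) = -86 - 19*I)
u(-1909, 816) + 2197560 = (-86 - 19*816) + 2197560 = (-86 - 15504) + 2197560 = -15590 + 2197560 = 2181970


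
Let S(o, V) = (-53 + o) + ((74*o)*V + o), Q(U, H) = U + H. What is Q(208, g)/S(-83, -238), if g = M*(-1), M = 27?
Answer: 181/1461577 ≈ 0.00012384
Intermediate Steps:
g = -27 (g = 27*(-1) = -27)
Q(U, H) = H + U
S(o, V) = -53 + 2*o + 74*V*o (S(o, V) = (-53 + o) + (74*V*o + o) = (-53 + o) + (o + 74*V*o) = -53 + 2*o + 74*V*o)
Q(208, g)/S(-83, -238) = (-27 + 208)/(-53 + 2*(-83) + 74*(-238)*(-83)) = 181/(-53 - 166 + 1461796) = 181/1461577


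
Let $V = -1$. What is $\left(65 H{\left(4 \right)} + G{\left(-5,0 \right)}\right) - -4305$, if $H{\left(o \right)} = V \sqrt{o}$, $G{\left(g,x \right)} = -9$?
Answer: $4166$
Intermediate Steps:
$H{\left(o \right)} = - \sqrt{o}$
$\left(65 H{\left(4 \right)} + G{\left(-5,0 \right)}\right) - -4305 = \left(65 \left(- \sqrt{4}\right) - 9\right) - -4305 = \left(65 \left(\left(-1\right) 2\right) - 9\right) + 4305 = \left(65 \left(-2\right) - 9\right) + 4305 = \left(-130 - 9\right) + 4305 = -139 + 4305 = 4166$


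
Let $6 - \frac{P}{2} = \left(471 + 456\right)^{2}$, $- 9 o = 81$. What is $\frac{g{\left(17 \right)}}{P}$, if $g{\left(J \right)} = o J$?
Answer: $\frac{51}{572882} \approx 8.9024 \cdot 10^{-5}$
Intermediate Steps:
$o = -9$ ($o = \left(- \frac{1}{9}\right) 81 = -9$)
$g{\left(J \right)} = - 9 J$
$P = -1718646$ ($P = 12 - 2 \left(471 + 456\right)^{2} = 12 - 2 \cdot 927^{2} = 12 - 1718658 = -1718646$)
$\frac{g{\left(17 \right)}}{P} = \frac{\left(-9\right) 17}{-1718646} = \left(-153\right) \left(- \frac{1}{1718646}\right) = \frac{51}{572882}$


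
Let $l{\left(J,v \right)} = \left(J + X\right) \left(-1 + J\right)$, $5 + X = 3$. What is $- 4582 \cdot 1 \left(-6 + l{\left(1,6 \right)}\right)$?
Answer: $27492$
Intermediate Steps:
$X = -2$ ($X = -5 + 3 = -2$)
$l{\left(J,v \right)} = \left(-1 + J\right) \left(-2 + J\right)$ ($l{\left(J,v \right)} = \left(J - 2\right) \left(-1 + J\right) = \left(-2 + J\right) \left(-1 + J\right) = \left(-1 + J\right) \left(-2 + J\right)$)
$- 4582 \cdot 1 \left(-6 + l{\left(1,6 \right)}\right) = - 4582 \cdot 1 \left(-6 + \left(2 + 1^{2} - 3\right)\right) = - 4582 \cdot 1 \left(-6 + \left(2 + 1 - 3\right)\right) = - 4582 \cdot 1 \left(-6 + 0\right) = - 4582 \cdot 1 \left(-6\right) = \left(-4582\right) \left(-6\right) = 27492$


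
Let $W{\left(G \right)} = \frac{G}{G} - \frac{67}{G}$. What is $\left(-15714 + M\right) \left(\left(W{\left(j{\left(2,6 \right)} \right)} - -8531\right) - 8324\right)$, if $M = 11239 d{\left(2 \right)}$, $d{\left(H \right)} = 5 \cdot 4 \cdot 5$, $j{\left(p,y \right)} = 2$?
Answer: $193378457$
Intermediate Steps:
$d{\left(H \right)} = 100$ ($d{\left(H \right)} = 20 \cdot 5 = 100$)
$W{\left(G \right)} = 1 - \frac{67}{G}$
$M = 1123900$ ($M = 11239 \cdot 100 = 1123900$)
$\left(-15714 + M\right) \left(\left(W{\left(j{\left(2,6 \right)} \right)} - -8531\right) - 8324\right) = \left(-15714 + 1123900\right) \left(\left(\frac{-67 + 2}{2} - -8531\right) - 8324\right) = 1108186 \left(\left(\frac{1}{2} \left(-65\right) + 8531\right) - 8324\right) = 1108186 \left(\left(- \frac{65}{2} + 8531\right) - 8324\right) = 1108186 \left(\frac{16997}{2} - 8324\right) = 1108186 \cdot \frac{349}{2} = 193378457$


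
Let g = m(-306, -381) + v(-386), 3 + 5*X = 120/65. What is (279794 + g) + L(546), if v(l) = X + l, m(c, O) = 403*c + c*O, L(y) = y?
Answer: 3551883/13 ≈ 2.7322e+5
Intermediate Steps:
X = -3/13 (X = -⅗ + (120/65)/5 = -⅗ + (120*(1/65))/5 = -⅗ + (⅕)*(24/13) = -⅗ + 24/65 = -3/13 ≈ -0.23077)
m(c, O) = 403*c + O*c
v(l) = -3/13 + l
g = -92537/13 (g = -306*(403 - 381) + (-3/13 - 386) = -306*22 - 5021/13 = -6732 - 5021/13 = -92537/13 ≈ -7118.2)
(279794 + g) + L(546) = (279794 - 92537/13) + 546 = 3544785/13 + 546 = 3551883/13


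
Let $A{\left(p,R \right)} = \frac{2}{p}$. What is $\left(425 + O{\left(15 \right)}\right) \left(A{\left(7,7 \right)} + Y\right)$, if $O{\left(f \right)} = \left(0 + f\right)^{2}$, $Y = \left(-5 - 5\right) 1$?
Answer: $- \frac{44200}{7} \approx -6314.3$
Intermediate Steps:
$Y = -10$ ($Y = \left(-10\right) 1 = -10$)
$O{\left(f \right)} = f^{2}$
$\left(425 + O{\left(15 \right)}\right) \left(A{\left(7,7 \right)} + Y\right) = \left(425 + 15^{2}\right) \left(\frac{2}{7} - 10\right) = \left(425 + 225\right) \left(2 \cdot \frac{1}{7} - 10\right) = 650 \left(\frac{2}{7} - 10\right) = 650 \left(- \frac{68}{7}\right) = - \frac{44200}{7}$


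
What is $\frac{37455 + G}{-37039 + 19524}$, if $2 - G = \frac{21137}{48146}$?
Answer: $- \frac{360676717}{168655438} \approx -2.1385$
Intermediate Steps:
$G = \frac{75155}{48146}$ ($G = 2 - \frac{21137}{48146} = \frac{75155}{48146} \approx 1.561$)
$\frac{37455 + G}{-37039 + 19524} = \frac{37455 + \frac{75155}{48146}}{-37039 + 19524} = \frac{1803383585}{48146 \left(-17515\right)} = \frac{1803383585}{48146} \left(- \frac{1}{17515}\right) = - \frac{360676717}{168655438}$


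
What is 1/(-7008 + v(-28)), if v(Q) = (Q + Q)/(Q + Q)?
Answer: -1/7007 ≈ -0.00014271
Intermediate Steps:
v(Q) = 1 (v(Q) = (2*Q)/((2*Q)) = (2*Q)*(1/(2*Q)) = 1)
1/(-7008 + v(-28)) = 1/(-7008 + 1) = 1/(-7007) = -1/7007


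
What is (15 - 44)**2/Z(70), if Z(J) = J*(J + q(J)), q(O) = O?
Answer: 841/9800 ≈ 0.085816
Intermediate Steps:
Z(J) = 2*J**2 (Z(J) = J*(J + J) = J*(2*J) = 2*J**2)
(15 - 44)**2/Z(70) = (15 - 44)**2/((2*70**2)) = (-29)**2/((2*4900)) = 841/9800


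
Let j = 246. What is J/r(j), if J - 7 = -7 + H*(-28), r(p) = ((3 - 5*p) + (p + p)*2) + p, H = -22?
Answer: 616/3 ≈ 205.33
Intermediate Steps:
r(p) = 3 (r(p) = ((3 - 5*p) + (2*p)*2) + p = ((3 - 5*p) + 4*p) + p = (3 - p) + p = 3)
J = 616 (J = 7 + (-7 - 22*(-28)) = 7 + (-7 + 616) = 7 + 609 = 616)
J/r(j) = 616/3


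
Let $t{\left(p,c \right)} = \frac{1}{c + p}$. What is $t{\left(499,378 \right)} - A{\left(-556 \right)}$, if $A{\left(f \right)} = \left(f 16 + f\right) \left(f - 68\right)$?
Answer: $- \frac{5172588095}{877} \approx -5.898 \cdot 10^{6}$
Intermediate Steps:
$A{\left(f \right)} = 17 f \left(-68 + f\right)$ ($A{\left(f \right)} = \left(16 f + f\right) \left(-68 + f\right) = 17 f \left(-68 + f\right)$)
$t{\left(499,378 \right)} - A{\left(-556 \right)} = \frac{1}{378 + 499} - 17 \left(-556\right) \left(-68 - 556\right) = \frac{1}{877} - 17 \left(-556\right) \left(-624\right) = \frac{1}{877} - 5898048 = - \frac{5172588095}{877}$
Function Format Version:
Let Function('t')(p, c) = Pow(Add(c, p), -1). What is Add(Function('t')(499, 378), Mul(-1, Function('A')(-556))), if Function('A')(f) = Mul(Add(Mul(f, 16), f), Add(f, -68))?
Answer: Rational(-5172588095, 877) ≈ -5.8980e+6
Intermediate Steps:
Function('A')(f) = Mul(17, f, Add(-68, f)) (Function('A')(f) = Mul(Add(Mul(16, f), f), Add(-68, f)) = Mul(Mul(17, f), Add(-68, f)) = Mul(17, f, Add(-68, f)))
Add(Function('t')(499, 378), Mul(-1, Function('A')(-556))) = Add(Pow(Add(378, 499), -1), Mul(-1, Mul(17, -556, Add(-68, -556)))) = Add(Pow(877, -1), Mul(-1, Mul(17, -556, -624))) = Add(Rational(1, 877), Mul(-1, 5898048)) = Add(Rational(1, 877), -5898048) = Rational(-5172588095, 877)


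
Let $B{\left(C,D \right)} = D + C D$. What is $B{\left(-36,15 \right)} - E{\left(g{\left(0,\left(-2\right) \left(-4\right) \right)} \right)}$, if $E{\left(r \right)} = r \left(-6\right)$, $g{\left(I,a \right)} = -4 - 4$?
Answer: $-573$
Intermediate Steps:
$g{\left(I,a \right)} = -8$
$E{\left(r \right)} = - 6 r$
$B{\left(-36,15 \right)} - E{\left(g{\left(0,\left(-2\right) \left(-4\right) \right)} \right)} = 15 \left(1 - 36\right) - \left(-6\right) \left(-8\right) = 15 \left(-35\right) - 48 = -525 - 48 = -573$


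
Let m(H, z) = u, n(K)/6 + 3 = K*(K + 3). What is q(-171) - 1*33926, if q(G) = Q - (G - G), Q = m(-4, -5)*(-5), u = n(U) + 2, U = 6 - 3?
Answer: -34386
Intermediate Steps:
U = 3
n(K) = -18 + 6*K*(3 + K) (n(K) = -18 + 6*(K*(K + 3)) = -18 + 6*(K*(3 + K)) = -18 + 6*K*(3 + K))
u = 92 (u = (-18 + 6*3**2 + 18*3) + 2 = (-18 + 6*9 + 54) + 2 = (-18 + 54 + 54) + 2 = 90 + 2 = 92)
m(H, z) = 92
Q = -460 (Q = 92*(-5) = -460)
q(G) = -460 (q(G) = -460 - (G - G) = -460 - 1*0 = -460 + 0 = -460)
q(-171) - 1*33926 = -460 - 1*33926 = -460 - 33926 = -34386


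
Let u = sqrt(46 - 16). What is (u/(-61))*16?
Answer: -16*sqrt(30)/61 ≈ -1.4366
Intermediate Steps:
u = sqrt(30) ≈ 5.4772
(u/(-61))*16 = (sqrt(30)/(-61))*16 = (sqrt(30)*(-1/61))*16 = -sqrt(30)/61*16 = -16*sqrt(30)/61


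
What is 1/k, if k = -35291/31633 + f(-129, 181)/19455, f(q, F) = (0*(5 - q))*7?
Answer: -31633/35291 ≈ -0.89635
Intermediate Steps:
f(q, F) = 0 (f(q, F) = 0*7 = 0)
k = -35291/31633 (k = -35291/31633 + 0/19455 = -35291*1/31633 + 0*(1/19455) = -35291/31633 + 0 = -35291/31633 ≈ -1.1156)
1/k = 1/(-35291/31633) = -31633/35291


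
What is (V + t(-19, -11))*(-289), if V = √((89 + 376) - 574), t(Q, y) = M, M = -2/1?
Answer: 578 - 289*I*√109 ≈ 578.0 - 3017.3*I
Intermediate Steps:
M = -2 (M = -2*1 = -2)
t(Q, y) = -2
V = I*√109 (V = √(465 - 574) = √(-109) = I*√109 ≈ 10.44*I)
(V + t(-19, -11))*(-289) = (I*√109 - 2)*(-289) = (-2 + I*√109)*(-289) = 578 - 289*I*√109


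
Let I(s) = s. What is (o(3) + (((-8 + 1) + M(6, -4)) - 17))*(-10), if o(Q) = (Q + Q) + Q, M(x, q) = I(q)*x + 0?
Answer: 390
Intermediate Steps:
M(x, q) = q*x (M(x, q) = q*x + 0 = q*x)
o(Q) = 3*Q (o(Q) = 2*Q + Q = 3*Q)
(o(3) + (((-8 + 1) + M(6, -4)) - 17))*(-10) = (3*3 + (((-8 + 1) - 4*6) - 17))*(-10) = (9 + ((-7 - 24) - 17))*(-10) = (9 + (-31 - 17))*(-10) = (9 - 48)*(-10) = -39*(-10) = 390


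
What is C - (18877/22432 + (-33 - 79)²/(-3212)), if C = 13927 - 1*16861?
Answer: -52794648343/18012896 ≈ -2930.9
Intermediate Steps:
C = -2934 (C = 13927 - 16861 = -2934)
C - (18877/22432 + (-33 - 79)²/(-3212)) = -2934 - (18877/22432 + (-33 - 79)²/(-3212)) = -2934 - (18877*(1/22432) + (-112)²*(-1/3212)) = -2934 - (18877/22432 + 12544*(-1/3212)) = -2934 - (18877/22432 - 3136/803) = -2934 - 1*(-55188521/18012896) = -2934 + 55188521/18012896 = -52794648343/18012896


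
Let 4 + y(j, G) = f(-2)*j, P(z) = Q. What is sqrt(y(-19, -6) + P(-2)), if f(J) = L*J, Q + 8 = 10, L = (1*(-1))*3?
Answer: 2*I*sqrt(29) ≈ 10.77*I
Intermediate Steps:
L = -3 (L = -1*3 = -3)
Q = 2 (Q = -8 + 10 = 2)
f(J) = -3*J
P(z) = 2
y(j, G) = -4 + 6*j (y(j, G) = -4 + (-3*(-2))*j = -4 + 6*j)
sqrt(y(-19, -6) + P(-2)) = sqrt((-4 + 6*(-19)) + 2) = sqrt((-4 - 114) + 2) = sqrt(-118 + 2) = sqrt(-116) = 2*I*sqrt(29)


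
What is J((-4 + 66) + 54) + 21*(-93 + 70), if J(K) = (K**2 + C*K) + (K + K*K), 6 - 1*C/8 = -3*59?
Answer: 196369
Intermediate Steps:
C = 1464 (C = 48 - (-24)*59 = 48 - 8*(-177) = 48 + 1416 = 1464)
J(K) = 2*K**2 + 1465*K (J(K) = (K**2 + 1464*K) + (K + K*K) = (K**2 + 1464*K) + (K + K**2) = 2*K**2 + 1465*K)
J((-4 + 66) + 54) + 21*(-93 + 70) = ((-4 + 66) + 54)*(1465 + 2*((-4 + 66) + 54)) + 21*(-93 + 70) = (62 + 54)*(1465 + 2*(62 + 54)) + 21*(-23) = 116*(1465 + 2*116) - 483 = 116*(1465 + 232) - 483 = 116*1697 - 483 = 196852 - 483 = 196369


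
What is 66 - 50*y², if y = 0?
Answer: 66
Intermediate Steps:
66 - 50*y² = 66 - 50*(0*1)² = 66 - 50*0² = 66 - 50*0 = 66 + 0 = 66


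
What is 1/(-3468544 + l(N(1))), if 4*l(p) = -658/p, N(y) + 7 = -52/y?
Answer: -118/409287863 ≈ -2.8831e-7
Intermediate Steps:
N(y) = -7 - 52/y
l(p) = -329/(2*p) (l(p) = (-658/p)/4 = -329/(2*p))
1/(-3468544 + l(N(1))) = 1/(-3468544 - 329/(2*(-7 - 52/1))) = 1/(-3468544 - 329/(2*(-7 - 52*1))) = 1/(-3468544 - 329/(2*(-7 - 52))) = 1/(-3468544 - 329/2/(-59)) = 1/(-3468544 - 329/2*(-1/59)) = 1/(-3468544 + 329/118) = 1/(-409287863/118) = -118/409287863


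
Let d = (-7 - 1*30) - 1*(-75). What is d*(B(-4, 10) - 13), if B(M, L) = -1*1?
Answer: -532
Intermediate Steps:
B(M, L) = -1
d = 38 (d = (-7 - 30) + 75 = -37 + 75 = 38)
d*(B(-4, 10) - 13) = 38*(-1 - 13) = 38*(-14) = -532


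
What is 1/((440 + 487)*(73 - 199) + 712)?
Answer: -1/116090 ≈ -8.6140e-6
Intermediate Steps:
1/((440 + 487)*(73 - 199) + 712) = 1/(927*(-126) + 712) = 1/(-116802 + 712) = 1/(-116090) = -1/116090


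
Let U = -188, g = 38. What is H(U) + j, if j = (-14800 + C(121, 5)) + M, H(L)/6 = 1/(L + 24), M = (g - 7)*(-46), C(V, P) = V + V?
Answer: -1310691/82 ≈ -15984.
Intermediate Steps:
C(V, P) = 2*V
M = -1426 (M = (38 - 7)*(-46) = 31*(-46) = -1426)
H(L) = 6/(24 + L) (H(L) = 6/(L + 24) = 6/(24 + L))
j = -15984 (j = (-14800 + 2*121) - 1426 = (-14800 + 242) - 1426 = -14558 - 1426 = -15984)
H(U) + j = 6/(24 - 188) - 15984 = 6/(-164) - 15984 = 6*(-1/164) - 15984 = -3/82 - 15984 = -1310691/82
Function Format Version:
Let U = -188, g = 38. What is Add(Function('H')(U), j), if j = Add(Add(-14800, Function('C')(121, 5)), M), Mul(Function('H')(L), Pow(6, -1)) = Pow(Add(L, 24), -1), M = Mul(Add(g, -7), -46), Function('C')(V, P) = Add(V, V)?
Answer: Rational(-1310691, 82) ≈ -15984.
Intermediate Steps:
Function('C')(V, P) = Mul(2, V)
M = -1426 (M = Mul(Add(38, -7), -46) = Mul(31, -46) = -1426)
Function('H')(L) = Mul(6, Pow(Add(24, L), -1)) (Function('H')(L) = Mul(6, Pow(Add(L, 24), -1)) = Mul(6, Pow(Add(24, L), -1)))
j = -15984 (j = Add(Add(-14800, Mul(2, 121)), -1426) = Add(Add(-14800, 242), -1426) = Add(-14558, -1426) = -15984)
Add(Function('H')(U), j) = Add(Mul(6, Pow(Add(24, -188), -1)), -15984) = Add(Mul(6, Pow(-164, -1)), -15984) = Add(Mul(6, Rational(-1, 164)), -15984) = Add(Rational(-3, 82), -15984) = Rational(-1310691, 82)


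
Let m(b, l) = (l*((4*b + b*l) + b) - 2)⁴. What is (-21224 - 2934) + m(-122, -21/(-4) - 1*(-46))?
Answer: 62672170447783863218936993/4096 ≈ 1.5301e+22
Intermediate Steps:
m(b, l) = (-2 + l*(5*b + b*l))⁴ (m(b, l) = (l*(5*b + b*l) - 2)⁴ = (-2 + l*(5*b + b*l))⁴)
(-21224 - 2934) + m(-122, -21/(-4) - 1*(-46)) = (-21224 - 2934) + (-2 - 122*(-21/(-4) - 1*(-46))² + 5*(-122)*(-21/(-4) - 1*(-46)))⁴ = -24158 + (-2 - 122*(-21*(-¼) + 46)² + 5*(-122)*(-21*(-¼) + 46))⁴ = -24158 + (-2 - 122*(21/4 + 46)² + 5*(-122)*(21/4 + 46))⁴ = -24158 + (-2 - 122*(205/4)² + 5*(-122)*(205/4))⁴ = -24158 + (-2 - 122*42025/16 - 62525/2)⁴ = -24158 + (-2 - 2563525/8 - 62525/2)⁴ = -24158 + (-2813641/8)⁴ = -24158 + 62672170447783863317888161/4096 = 62672170447783863218936993/4096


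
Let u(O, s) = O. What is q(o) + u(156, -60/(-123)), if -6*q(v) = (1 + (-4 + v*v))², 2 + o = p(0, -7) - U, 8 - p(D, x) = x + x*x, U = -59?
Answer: -137870/3 ≈ -45957.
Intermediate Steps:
p(D, x) = 8 - x - x² (p(D, x) = 8 - (x + x*x) = 8 - (x + x²) = 8 + (-x - x²) = 8 - x - x²)
o = 23 (o = -2 + ((8 - 1*(-7) - 1*(-7)²) - 1*(-59)) = -2 + ((8 + 7 - 1*49) + 59) = -2 + ((8 + 7 - 49) + 59) = -2 + (-34 + 59) = -2 + 25 = 23)
q(v) = -(-3 + v²)²/6 (q(v) = -(1 + (-4 + v*v))²/6 = -(1 + (-4 + v²))²/6 = -(-3 + v²)²/6)
q(o) + u(156, -60/(-123)) = -(-3 + 23²)²/6 + 156 = -(-3 + 529)²/6 + 156 = -⅙*526² + 156 = -⅙*276676 + 156 = -138338/3 + 156 = -137870/3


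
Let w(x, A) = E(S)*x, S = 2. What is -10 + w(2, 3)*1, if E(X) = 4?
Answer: -2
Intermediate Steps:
w(x, A) = 4*x
-10 + w(2, 3)*1 = -10 + (4*2)*1 = -10 + 8*1 = -10 + 8 = -2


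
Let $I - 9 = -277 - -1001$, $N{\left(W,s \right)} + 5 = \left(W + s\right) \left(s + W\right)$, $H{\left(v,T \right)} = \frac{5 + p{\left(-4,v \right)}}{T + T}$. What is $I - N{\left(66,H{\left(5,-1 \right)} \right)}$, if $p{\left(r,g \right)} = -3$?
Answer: $-3487$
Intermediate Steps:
$H{\left(v,T \right)} = \frac{1}{T}$ ($H{\left(v,T \right)} = \frac{5 - 3}{T + T} = \frac{2}{2 T} = 2 \frac{1}{2 T} = \frac{1}{T}$)
$N{\left(W,s \right)} = -5 + \left(W + s\right)^{2}$ ($N{\left(W,s \right)} = -5 + \left(W + s\right) \left(s + W\right) = -5 + \left(W + s\right) \left(W + s\right) = -5 + \left(W + s\right)^{2}$)
$I = 733$ ($I = 9 - -724 = 9 + \left(-277 + 1001\right) = 9 + 724 = 733$)
$I - N{\left(66,H{\left(5,-1 \right)} \right)} = 733 - \left(-5 + \left(66 + \frac{1}{-1}\right)^{2}\right) = 733 - \left(-5 + \left(66 - 1\right)^{2}\right) = 733 - \left(-5 + 65^{2}\right) = 733 - \left(-5 + 4225\right) = 733 - 4220 = -3487$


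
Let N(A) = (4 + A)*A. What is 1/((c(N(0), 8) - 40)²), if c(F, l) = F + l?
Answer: 1/1024 ≈ 0.00097656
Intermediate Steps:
N(A) = A*(4 + A)
1/((c(N(0), 8) - 40)²) = 1/(((0*(4 + 0) + 8) - 40)²) = 1/(((0*4 + 8) - 40)²) = 1/(((0 + 8) - 40)²) = 1/((8 - 40)²) = 1/((-32)²) = 1/1024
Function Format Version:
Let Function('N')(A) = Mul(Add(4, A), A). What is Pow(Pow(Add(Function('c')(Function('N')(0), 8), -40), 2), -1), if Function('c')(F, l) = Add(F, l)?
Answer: Rational(1, 1024) ≈ 0.00097656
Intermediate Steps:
Function('N')(A) = Mul(A, Add(4, A))
Pow(Pow(Add(Function('c')(Function('N')(0), 8), -40), 2), -1) = Pow(Pow(Add(Add(Mul(0, Add(4, 0)), 8), -40), 2), -1) = Pow(Pow(Add(Add(Mul(0, 4), 8), -40), 2), -1) = Pow(Pow(Add(Add(0, 8), -40), 2), -1) = Pow(Pow(Add(8, -40), 2), -1) = Pow(Pow(-32, 2), -1) = Pow(1024, -1) = Rational(1, 1024)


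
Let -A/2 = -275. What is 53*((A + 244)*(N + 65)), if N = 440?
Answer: 21251410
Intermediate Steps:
A = 550 (A = -2*(-275) = 550)
53*((A + 244)*(N + 65)) = 53*((550 + 244)*(440 + 65)) = 53*(794*505) = 53*400970 = 21251410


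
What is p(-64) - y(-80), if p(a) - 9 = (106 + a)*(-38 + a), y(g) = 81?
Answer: -4356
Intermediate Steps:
p(a) = 9 + (-38 + a)*(106 + a) (p(a) = 9 + (106 + a)*(-38 + a) = 9 + (-38 + a)*(106 + a))
p(-64) - y(-80) = (-4019 + (-64)² + 68*(-64)) - 1*81 = (-4019 + 4096 - 4352) - 81 = -4275 - 81 = -4356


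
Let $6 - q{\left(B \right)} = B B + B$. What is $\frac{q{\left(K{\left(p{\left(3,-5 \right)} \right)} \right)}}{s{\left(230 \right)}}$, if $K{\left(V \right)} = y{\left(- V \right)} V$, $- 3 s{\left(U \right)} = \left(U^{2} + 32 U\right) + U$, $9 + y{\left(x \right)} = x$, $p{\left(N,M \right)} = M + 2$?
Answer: $\frac{504}{30245} \approx 0.016664$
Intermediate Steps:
$p{\left(N,M \right)} = 2 + M$
$y{\left(x \right)} = -9 + x$
$s{\left(U \right)} = - 11 U - \frac{U^{2}}{3}$ ($s{\left(U \right)} = - \frac{\left(U^{2} + 32 U\right) + U}{3} = - \frac{U^{2} + 33 U}{3} = - 11 U - \frac{U^{2}}{3}$)
$K{\left(V \right)} = V \left(-9 - V\right)$ ($K{\left(V \right)} = \left(-9 - V\right) V = V \left(-9 - V\right)$)
$q{\left(B \right)} = 6 - B - B^{2}$ ($q{\left(B \right)} = 6 - \left(B B + B\right) = 6 - \left(B^{2} + B\right) = 6 - \left(B + B^{2}\right) = 6 - B - B^{2}$)
$\frac{q{\left(K{\left(p{\left(3,-5 \right)} \right)} \right)}}{s{\left(230 \right)}} = \frac{6 - - \left(2 - 5\right) \left(9 + \left(2 - 5\right)\right) - \left(- \left(2 - 5\right) \left(9 + \left(2 - 5\right)\right)\right)^{2}}{\left(- \frac{1}{3}\right) 230 \left(33 + 230\right)} = \frac{6 - \left(-1\right) \left(-3\right) \left(9 - 3\right) - \left(\left(-1\right) \left(-3\right) \left(9 - 3\right)\right)^{2}}{\left(- \frac{1}{3}\right) 230 \cdot 263} = \frac{6 - \left(-1\right) \left(-3\right) 6 - \left(\left(-1\right) \left(-3\right) 6\right)^{2}}{- \frac{60490}{3}} = \left(6 - 18 - 18^{2}\right) \left(- \frac{3}{60490}\right) = \left(6 - 18 - 324\right) \left(- \frac{3}{60490}\right) = \left(-336\right) \left(- \frac{3}{60490}\right) = \frac{504}{30245}$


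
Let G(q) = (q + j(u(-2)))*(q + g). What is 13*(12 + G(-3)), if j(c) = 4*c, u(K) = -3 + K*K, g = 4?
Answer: 169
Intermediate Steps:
u(K) = -3 + K²
G(q) = (4 + q)² (G(q) = (q + 4*(-3 + (-2)²))*(q + 4) = (q + 4*(-3 + 4))*(4 + q) = (q + 4*1)*(4 + q) = (q + 4)*(4 + q) = (4 + q)*(4 + q) = (4 + q)²)
13*(12 + G(-3)) = 13*(12 + (16 + (-3)² + 8*(-3))) = 13*(12 + (16 + 9 - 24)) = 13*(12 + 1) = 13*13 = 169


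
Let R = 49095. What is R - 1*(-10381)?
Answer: 59476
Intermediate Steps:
R - 1*(-10381) = 49095 - 1*(-10381) = 49095 + 10381 = 59476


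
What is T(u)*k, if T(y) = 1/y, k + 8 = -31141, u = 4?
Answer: -31149/4 ≈ -7787.3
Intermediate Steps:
k = -31149 (k = -8 - 31141 = -31149)
T(u)*k = -31149/4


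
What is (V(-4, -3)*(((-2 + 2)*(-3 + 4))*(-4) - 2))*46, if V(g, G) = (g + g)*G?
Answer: -2208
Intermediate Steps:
V(g, G) = 2*G*g (V(g, G) = (2*g)*G = 2*G*g)
(V(-4, -3)*(((-2 + 2)*(-3 + 4))*(-4) - 2))*46 = ((2*(-3)*(-4))*(((-2 + 2)*(-3 + 4))*(-4) - 2))*46 = (24*((0*1)*(-4) - 2))*46 = (24*(0*(-4) - 2))*46 = (24*(0 - 2))*46 = (24*(-2))*46 = -48*46 = -2208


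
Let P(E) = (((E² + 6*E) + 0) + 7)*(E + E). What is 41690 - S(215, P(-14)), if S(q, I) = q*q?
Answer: -4535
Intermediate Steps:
P(E) = 2*E*(7 + E² + 6*E) (P(E) = ((E² + 6*E) + 7)*(2*E) = (7 + E² + 6*E)*(2*E) = 2*E*(7 + E² + 6*E))
S(q, I) = q²
41690 - S(215, P(-14)) = 41690 - 1*215² = 41690 - 1*46225 = 41690 - 46225 = -4535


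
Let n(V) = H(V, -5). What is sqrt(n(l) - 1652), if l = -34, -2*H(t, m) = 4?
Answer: I*sqrt(1654) ≈ 40.669*I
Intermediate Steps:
H(t, m) = -2 (H(t, m) = -1/2*4 = -2)
n(V) = -2
sqrt(n(l) - 1652) = sqrt(-2 - 1652) = sqrt(-1654) = I*sqrt(1654)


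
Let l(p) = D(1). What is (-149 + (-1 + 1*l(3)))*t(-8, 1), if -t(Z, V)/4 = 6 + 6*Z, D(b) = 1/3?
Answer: -25144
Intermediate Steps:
D(b) = ⅓
l(p) = ⅓
t(Z, V) = -24 - 24*Z (t(Z, V) = -4*(6 + 6*Z) = -24 - 24*Z)
(-149 + (-1 + 1*l(3)))*t(-8, 1) = (-149 + (-1 + 1*(⅓)))*(-24 - 24*(-8)) = (-149 + (-1 + ⅓))*(-24 + 192) = (-149 - ⅔)*168 = -449/3*168 = -25144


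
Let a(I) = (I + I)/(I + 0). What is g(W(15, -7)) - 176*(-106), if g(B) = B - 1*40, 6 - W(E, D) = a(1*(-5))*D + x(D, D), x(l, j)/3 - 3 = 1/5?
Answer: 93132/5 ≈ 18626.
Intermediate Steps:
x(l, j) = 48/5 (x(l, j) = 9 + 3/5 = 9 + 3*(⅕) = 9 + ⅗ = 48/5)
a(I) = 2 (a(I) = (2*I)/I = 2)
W(E, D) = -18/5 - 2*D (W(E, D) = 6 - (2*D + 48/5) = 6 - (48/5 + 2*D) = 6 + (-48/5 - 2*D) = -18/5 - 2*D)
g(B) = -40 + B (g(B) = B - 40 = -40 + B)
g(W(15, -7)) - 176*(-106) = (-40 + (-18/5 - 2*(-7))) - 176*(-106) = (-40 + (-18/5 + 14)) - 1*(-18656) = (-40 + 52/5) + 18656 = -148/5 + 18656 = 93132/5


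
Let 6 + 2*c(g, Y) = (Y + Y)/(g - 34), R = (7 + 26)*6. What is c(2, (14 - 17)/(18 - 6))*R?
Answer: -37917/64 ≈ -592.45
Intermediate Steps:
R = 198 (R = 33*6 = 198)
c(g, Y) = -3 + Y/(-34 + g) (c(g, Y) = -3 + ((Y + Y)/(g - 34))/2 = -3 + ((2*Y)/(-34 + g))/2 = -3 + (2*Y/(-34 + g))/2 = -3 + Y/(-34 + g))
c(2, (14 - 17)/(18 - 6))*R = ((102 + (14 - 17)/(18 - 6) - 3*2)/(-34 + 2))*198 = ((102 - 3/12 - 6)/(-32))*198 = -(102 - 3*1/12 - 6)/32*198 = -(102 - ¼ - 6)/32*198 = -1/32*383/4*198 = -383/128*198 = -37917/64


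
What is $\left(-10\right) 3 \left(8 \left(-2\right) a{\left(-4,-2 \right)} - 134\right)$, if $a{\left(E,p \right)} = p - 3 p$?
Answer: $5940$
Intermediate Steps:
$a{\left(E,p \right)} = - 2 p$
$\left(-10\right) 3 \left(8 \left(-2\right) a{\left(-4,-2 \right)} - 134\right) = \left(-10\right) 3 \left(8 \left(-2\right) \left(\left(-2\right) \left(-2\right)\right) - 134\right) = - 30 \left(\left(-16\right) 4 - 134\right) = - 30 \left(-64 - 134\right) = \left(-30\right) \left(-198\right) = 5940$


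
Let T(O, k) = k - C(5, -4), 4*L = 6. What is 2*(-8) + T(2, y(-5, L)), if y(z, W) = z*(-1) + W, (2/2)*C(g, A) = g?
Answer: -29/2 ≈ -14.500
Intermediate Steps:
L = 3/2 (L = (¼)*6 = 3/2 ≈ 1.5000)
C(g, A) = g
y(z, W) = W - z (y(z, W) = -z + W = W - z)
T(O, k) = -5 + k (T(O, k) = k - 1*5 = k - 5 = -5 + k)
2*(-8) + T(2, y(-5, L)) = 2*(-8) + (-5 + (3/2 - 1*(-5))) = -16 + (-5 + (3/2 + 5)) = -16 + (-5 + 13/2) = -16 + 3/2 = -29/2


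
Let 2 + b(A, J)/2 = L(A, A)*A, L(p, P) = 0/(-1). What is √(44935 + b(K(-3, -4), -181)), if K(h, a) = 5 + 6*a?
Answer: √44931 ≈ 211.97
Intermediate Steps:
L(p, P) = 0 (L(p, P) = 0*(-1) = 0)
b(A, J) = -4 (b(A, J) = -4 + 2*(0*A) = -4 + 2*0 = -4 + 0 = -4)
√(44935 + b(K(-3, -4), -181)) = √(44935 - 4) = √44931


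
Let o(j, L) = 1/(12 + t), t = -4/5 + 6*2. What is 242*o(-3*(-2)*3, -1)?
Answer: 605/58 ≈ 10.431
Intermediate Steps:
t = 56/5 (t = -4*⅕ + 12 = -⅘ + 12 = 56/5 ≈ 11.200)
o(j, L) = 5/116 (o(j, L) = 1/(12 + 56/5) = 1/(116/5) = 5/116)
242*o(-3*(-2)*3, -1) = 242*(5/116) = 605/58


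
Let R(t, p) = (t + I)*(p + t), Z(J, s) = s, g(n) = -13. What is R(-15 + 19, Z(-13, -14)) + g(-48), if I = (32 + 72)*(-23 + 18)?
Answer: 5147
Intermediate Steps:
I = -520 (I = 104*(-5) = -520)
R(t, p) = (-520 + t)*(p + t) (R(t, p) = (t - 520)*(p + t) = (-520 + t)*(p + t))
R(-15 + 19, Z(-13, -14)) + g(-48) = ((-15 + 19)**2 - 520*(-14) - 520*(-15 + 19) - 14*(-15 + 19)) - 13 = (4**2 + 7280 - 520*4 - 14*4) - 13 = (16 + 7280 - 2080 - 56) - 13 = 5160 - 13 = 5147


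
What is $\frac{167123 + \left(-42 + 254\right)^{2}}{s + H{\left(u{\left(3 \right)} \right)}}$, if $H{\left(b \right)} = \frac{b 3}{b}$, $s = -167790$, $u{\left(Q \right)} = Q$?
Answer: $- \frac{23563}{18643} \approx -1.2639$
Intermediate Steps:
$H{\left(b \right)} = 3$ ($H{\left(b \right)} = \frac{3 b}{b} = 3$)
$\frac{167123 + \left(-42 + 254\right)^{2}}{s + H{\left(u{\left(3 \right)} \right)}} = \frac{167123 + \left(-42 + 254\right)^{2}}{-167790 + 3} = \frac{167123 + 212^{2}}{-167787} = \left(167123 + 44944\right) \left(- \frac{1}{167787}\right) = 212067 \left(- \frac{1}{167787}\right) = - \frac{23563}{18643}$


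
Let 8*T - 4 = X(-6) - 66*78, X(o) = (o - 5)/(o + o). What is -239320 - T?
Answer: -22913003/96 ≈ -2.3868e+5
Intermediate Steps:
X(o) = (-5 + o)/(2*o) (X(o) = (-5 + o)/((2*o)) = (-5 + o)*(1/(2*o)) = (-5 + o)/(2*o))
T = -61717/96 (T = 1/2 + ((1/2)*(-5 - 6)/(-6) - 66*78)/8 = 1/2 + ((1/2)*(-1/6)*(-11) - 5148)/8 = 1/2 + (11/12 - 5148)/8 = 1/2 + (1/8)*(-61765/12) = 1/2 - 61765/96 = -61717/96 ≈ -642.89)
-239320 - T = -239320 - 1*(-61717/96) = -239320 + 61717/96 = -22913003/96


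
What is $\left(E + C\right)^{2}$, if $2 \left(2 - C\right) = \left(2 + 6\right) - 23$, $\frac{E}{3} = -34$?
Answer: $\frac{34225}{4} \approx 8556.3$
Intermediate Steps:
$E = -102$ ($E = 3 \left(-34\right) = -102$)
$C = \frac{19}{2}$ ($C = 2 - \frac{\left(2 + 6\right) - 23}{2} = 2 - \frac{8 - 23}{2} = 2 - - \frac{15}{2} = 2 + \frac{15}{2} = \frac{19}{2} \approx 9.5$)
$\left(E + C\right)^{2} = \left(-102 + \frac{19}{2}\right)^{2} = \left(- \frac{185}{2}\right)^{2} = \frac{34225}{4}$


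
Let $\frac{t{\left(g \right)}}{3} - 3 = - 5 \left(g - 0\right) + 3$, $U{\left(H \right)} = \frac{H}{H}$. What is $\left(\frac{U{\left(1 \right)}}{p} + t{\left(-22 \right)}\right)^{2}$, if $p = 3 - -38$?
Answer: $\frac{203604361}{1681} \approx 1.2112 \cdot 10^{5}$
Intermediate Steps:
$U{\left(H \right)} = 1$
$p = 41$ ($p = 3 + 38 = 41$)
$t{\left(g \right)} = 18 - 15 g$ ($t{\left(g \right)} = 9 + 3 \left(- 5 \left(g - 0\right) + 3\right) = 9 + 3 \left(- 5 \left(g + 0\right) + 3\right) = 9 + 3 \left(- 5 g + 3\right) = 9 + 3 \left(3 - 5 g\right) = 9 - \left(-9 + 15 g\right) = 18 - 15 g$)
$\left(\frac{U{\left(1 \right)}}{p} + t{\left(-22 \right)}\right)^{2} = \left(1 \cdot \frac{1}{41} + \left(18 - -330\right)\right)^{2} = \left(1 \cdot \frac{1}{41} + \left(18 + 330\right)\right)^{2} = \left(\frac{1}{41} + 348\right)^{2} = \left(\frac{14269}{41}\right)^{2} = \frac{203604361}{1681}$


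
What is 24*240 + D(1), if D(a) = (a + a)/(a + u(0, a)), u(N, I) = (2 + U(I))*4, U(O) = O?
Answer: 74882/13 ≈ 5760.2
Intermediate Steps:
u(N, I) = 8 + 4*I (u(N, I) = (2 + I)*4 = 8 + 4*I)
D(a) = 2*a/(8 + 5*a) (D(a) = (a + a)/(a + (8 + 4*a)) = (2*a)/(8 + 5*a) = 2*a/(8 + 5*a))
24*240 + D(1) = 24*240 + 2*1/(8 + 5*1) = 5760 + 2*1/(8 + 5) = 5760 + 2*1/13 = 5760 + 2*1*(1/13) = 5760 + 2/13 = 74882/13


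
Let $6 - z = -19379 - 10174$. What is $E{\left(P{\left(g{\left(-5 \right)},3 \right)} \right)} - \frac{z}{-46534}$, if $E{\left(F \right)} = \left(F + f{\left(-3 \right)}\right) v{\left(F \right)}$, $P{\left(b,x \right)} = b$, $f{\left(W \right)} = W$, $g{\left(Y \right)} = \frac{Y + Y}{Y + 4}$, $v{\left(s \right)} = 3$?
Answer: $\frac{1006773}{46534} \approx 21.635$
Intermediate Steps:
$g{\left(Y \right)} = \frac{2 Y}{4 + Y}$
$z = 29559$ ($z = 6 - \left(-19379 - 10174\right) = 6 - -29553 = 6 + 29553 = 29559$)
$E{\left(F \right)} = -9 + 3 F$ ($E{\left(F \right)} = \left(F - 3\right) 3 = \left(-3 + F\right) 3 = -9 + 3 F$)
$E{\left(P{\left(g{\left(-5 \right)},3 \right)} \right)} - \frac{z}{-46534} = \left(-9 + 3 \cdot 2 \left(-5\right) \frac{1}{4 - 5}\right) - \frac{29559}{-46534} = \left(-9 + 3 \cdot 2 \left(-5\right) \frac{1}{-1}\right) - 29559 \left(- \frac{1}{46534}\right) = \left(-9 + 3 \cdot 2 \left(-5\right) \left(-1\right)\right) - - \frac{29559}{46534} = \left(-9 + 3 \cdot 10\right) + \frac{29559}{46534} = \left(-9 + 30\right) + \frac{29559}{46534} = 21 + \frac{29559}{46534} = \frac{1006773}{46534}$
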